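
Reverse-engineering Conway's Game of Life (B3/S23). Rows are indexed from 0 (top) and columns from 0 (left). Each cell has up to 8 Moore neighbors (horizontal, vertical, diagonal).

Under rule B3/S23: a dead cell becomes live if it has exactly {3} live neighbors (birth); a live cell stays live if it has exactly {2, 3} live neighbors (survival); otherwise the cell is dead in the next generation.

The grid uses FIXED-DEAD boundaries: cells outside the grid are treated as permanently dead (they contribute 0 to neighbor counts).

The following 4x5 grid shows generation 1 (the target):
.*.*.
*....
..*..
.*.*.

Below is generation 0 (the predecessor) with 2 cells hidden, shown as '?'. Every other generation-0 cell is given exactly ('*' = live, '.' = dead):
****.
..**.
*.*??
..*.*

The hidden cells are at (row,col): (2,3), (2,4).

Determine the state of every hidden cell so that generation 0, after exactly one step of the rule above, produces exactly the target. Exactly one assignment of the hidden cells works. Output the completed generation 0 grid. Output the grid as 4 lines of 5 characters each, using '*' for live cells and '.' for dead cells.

Hidden generation-0 cells (in order): (2,3), (2,4).
A hidden cell only influences target cells in its own 3x3 neighborhood. Try each of the 2^2 = 4 assignments, step the completed generation 0 forward once under B3/S23, and compare with the target:
  (2,3)=. (2,4)=. -> step reproduces the target at every cell -> ACCEPT
  (2,3)=. (2,4)=* -> step gives (1,4)='*' but target has '.' -> reject
  (2,3)=* (2,4)=. -> step gives (1,4)='*' but target has '.' -> reject
  (2,3)=* (2,4)=* -> step gives (2,2)='.' but target has '*' -> reject
Unique solution: (2,3)=dead, (2,4)=dead.
Check: live-neighbor counts of every cell in the completed generation 0:
13432
36542
04352
13130
Applying B3/S23 to generation 0 with these counts gives:
.*.*.
*....
..*..
.*.*.
which matches the target exactly.

Answer: ****.
..**.
*.*..
..*.*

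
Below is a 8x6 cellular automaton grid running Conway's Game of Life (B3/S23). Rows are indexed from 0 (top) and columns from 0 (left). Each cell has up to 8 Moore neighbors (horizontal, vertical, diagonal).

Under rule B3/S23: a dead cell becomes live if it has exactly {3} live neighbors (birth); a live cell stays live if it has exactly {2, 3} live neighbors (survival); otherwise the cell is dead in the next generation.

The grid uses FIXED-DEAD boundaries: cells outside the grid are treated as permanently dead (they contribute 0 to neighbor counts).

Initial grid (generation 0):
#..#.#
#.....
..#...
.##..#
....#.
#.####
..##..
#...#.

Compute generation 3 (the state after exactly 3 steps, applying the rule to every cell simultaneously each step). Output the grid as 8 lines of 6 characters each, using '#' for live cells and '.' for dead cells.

Simulating step by step:
Generation 0 (given above): 18 live cells
Generation 1: 11 live cells
......
.#....
..#...
.###..
......
.##..#
..#..#
...#..
Generation 2: 11 live cells
......
......
...#..
.###..
...#..
.##...
.####.
......
Generation 3: 10 live cells
(generation 3 grid is the final answer)

Answer: ......
......
...#..
...##.
...#..
.#..#.
.#.#..
..##..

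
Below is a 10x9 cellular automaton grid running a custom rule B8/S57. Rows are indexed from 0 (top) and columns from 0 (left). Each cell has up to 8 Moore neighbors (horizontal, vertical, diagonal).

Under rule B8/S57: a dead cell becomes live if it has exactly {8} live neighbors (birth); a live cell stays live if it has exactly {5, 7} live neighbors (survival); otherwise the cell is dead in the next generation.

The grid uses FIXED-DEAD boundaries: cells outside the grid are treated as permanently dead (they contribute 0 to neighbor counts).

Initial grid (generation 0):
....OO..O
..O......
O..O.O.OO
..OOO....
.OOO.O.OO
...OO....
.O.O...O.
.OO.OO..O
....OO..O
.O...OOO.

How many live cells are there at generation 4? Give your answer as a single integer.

Simulating step by step:
Generation 0 (given above): 35 live cells
Generation 1: 5 live cells
.........
.........
.........
..OOO....
..O......
.........
.........
.........
.....O...
.........
Generation 2: 0 live cells
.........
.........
.........
.........
.........
.........
.........
.........
.........
.........
Generation 3: 0 live cells
.........
.........
.........
.........
.........
.........
.........
.........
.........
.........
Generation 4: 0 live cells
.........
.........
.........
.........
.........
.........
.........
.........
.........
.........
Population at generation 4: 0

Answer: 0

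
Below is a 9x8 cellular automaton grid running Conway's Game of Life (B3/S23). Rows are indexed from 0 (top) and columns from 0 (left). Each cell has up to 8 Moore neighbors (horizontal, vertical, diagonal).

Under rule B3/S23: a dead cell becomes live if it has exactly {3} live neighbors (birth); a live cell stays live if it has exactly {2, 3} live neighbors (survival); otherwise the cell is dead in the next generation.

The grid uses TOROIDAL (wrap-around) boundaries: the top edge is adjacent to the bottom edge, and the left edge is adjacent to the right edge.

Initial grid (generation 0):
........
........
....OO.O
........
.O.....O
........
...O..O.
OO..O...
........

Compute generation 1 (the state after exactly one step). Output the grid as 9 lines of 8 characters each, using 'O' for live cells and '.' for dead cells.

Simulating step by step:
Generation 0 (given above): 10 live cells
Generation 1: 2 live cells
(generation 1 grid is the final answer)

Answer: ........
........
........
O.....O.
........
........
........
........
........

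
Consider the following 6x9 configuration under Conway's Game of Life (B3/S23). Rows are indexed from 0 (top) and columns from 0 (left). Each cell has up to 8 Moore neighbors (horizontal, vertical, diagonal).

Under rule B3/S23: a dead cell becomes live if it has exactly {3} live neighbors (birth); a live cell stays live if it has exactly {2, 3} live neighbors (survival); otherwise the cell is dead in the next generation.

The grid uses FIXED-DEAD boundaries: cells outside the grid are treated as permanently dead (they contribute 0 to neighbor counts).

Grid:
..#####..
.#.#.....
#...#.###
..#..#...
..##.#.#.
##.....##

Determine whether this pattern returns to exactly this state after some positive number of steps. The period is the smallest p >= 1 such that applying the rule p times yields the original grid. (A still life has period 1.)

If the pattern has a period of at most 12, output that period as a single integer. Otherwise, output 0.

Answer: 0

Derivation:
Simulating and comparing each generation to the original:
Gen 0 (original, given above): 22 live cells
Gen 1: 26 live cells, differs from original
Gen 2: 17 live cells, differs from original
Gen 3: 13 live cells, differs from original
Gen 4: 13 live cells, differs from original
Gen 5: 13 live cells, differs from original
Gen 6: 10 live cells, differs from original
Gen 7: 6 live cells, differs from original
Gen 8: 6 live cells, differs from original
Gen 9: 6 live cells, differs from original
Gen 10: 5 live cells, differs from original
Gen 11: 5 live cells, differs from original
Gen 12: 5 live cells, differs from original
No period found within 12 steps.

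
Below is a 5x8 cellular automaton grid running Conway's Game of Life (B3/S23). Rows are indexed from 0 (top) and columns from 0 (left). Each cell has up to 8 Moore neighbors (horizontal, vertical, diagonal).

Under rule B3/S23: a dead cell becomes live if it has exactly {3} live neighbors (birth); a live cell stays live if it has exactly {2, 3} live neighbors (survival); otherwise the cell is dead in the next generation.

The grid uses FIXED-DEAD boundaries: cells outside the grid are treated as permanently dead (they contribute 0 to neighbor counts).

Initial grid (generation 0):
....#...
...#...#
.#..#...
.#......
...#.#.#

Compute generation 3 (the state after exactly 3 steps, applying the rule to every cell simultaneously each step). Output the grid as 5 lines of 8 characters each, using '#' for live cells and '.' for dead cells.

Simulating step by step:
Generation 0 (given above): 9 live cells
Generation 1: 5 live cells
........
...##...
..#.....
..#.#...
........
Generation 2: 4 live cells
........
...#....
..#.#...
...#....
........
Generation 3: 4 live cells
(generation 3 grid is the final answer)

Answer: ........
...#....
..#.#...
...#....
........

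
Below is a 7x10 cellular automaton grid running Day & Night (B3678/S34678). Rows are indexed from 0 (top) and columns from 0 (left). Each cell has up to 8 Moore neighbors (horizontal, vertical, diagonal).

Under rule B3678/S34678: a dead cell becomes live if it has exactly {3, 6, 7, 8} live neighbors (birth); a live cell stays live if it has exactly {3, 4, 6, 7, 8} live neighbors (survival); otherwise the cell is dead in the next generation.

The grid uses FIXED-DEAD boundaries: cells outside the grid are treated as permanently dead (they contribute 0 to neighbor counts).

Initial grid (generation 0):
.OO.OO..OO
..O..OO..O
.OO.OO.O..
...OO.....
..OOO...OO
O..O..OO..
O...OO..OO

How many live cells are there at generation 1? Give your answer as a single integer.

Answer: 22

Derivation:
Simulating step by step:
Generation 0 (given above): 31 live cells
Generation 1: 22 live cells
...O.OO...
..O...OO..
..O.OO....
.O.O....O.
..O.OO.O..
.OOO...O..
......OO..
Population at generation 1: 22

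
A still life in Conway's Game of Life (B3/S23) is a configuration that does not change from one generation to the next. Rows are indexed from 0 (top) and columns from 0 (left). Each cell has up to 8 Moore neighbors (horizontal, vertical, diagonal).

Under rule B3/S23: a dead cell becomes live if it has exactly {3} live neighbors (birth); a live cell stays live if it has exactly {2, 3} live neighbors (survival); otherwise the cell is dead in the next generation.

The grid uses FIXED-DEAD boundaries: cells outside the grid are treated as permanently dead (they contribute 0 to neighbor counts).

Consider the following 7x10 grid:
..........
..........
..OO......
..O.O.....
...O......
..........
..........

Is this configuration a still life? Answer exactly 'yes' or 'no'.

Answer: yes

Derivation:
Compute generation 1 and compare to generation 0 (given above):
Generation 1:
..........
..........
..OO......
..O.O.....
...O......
..........
..........
The grids are IDENTICAL -> still life.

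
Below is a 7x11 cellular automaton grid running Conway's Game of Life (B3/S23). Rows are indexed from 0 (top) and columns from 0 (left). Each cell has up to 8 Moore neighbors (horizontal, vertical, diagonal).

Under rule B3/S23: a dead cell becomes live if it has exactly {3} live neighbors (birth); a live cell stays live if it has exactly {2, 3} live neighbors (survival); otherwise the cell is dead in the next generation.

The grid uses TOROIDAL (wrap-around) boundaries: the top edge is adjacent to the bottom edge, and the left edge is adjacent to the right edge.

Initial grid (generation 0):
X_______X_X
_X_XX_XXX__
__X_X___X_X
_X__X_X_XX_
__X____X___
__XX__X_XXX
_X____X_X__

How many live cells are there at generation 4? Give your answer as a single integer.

Simulating step by step:
Generation 0 (given above): 29 live cells
Generation 1: 37 live cells
XXX__XX_X__
_XXXXX__X_X
XXX_X_X____
_XX__X__XX_
_XX__XX___X
_XXX__X_XX_
_XX_____X__
Generation 2: 25 live cells
_____XX_X__
_________XX
______XXX_X
____X__X_XX
____XXX___X
___X_XX_XX_
_____XX_X__
Generation 3: 16 live cells
_____XX_X__
_____X____X
X_____XX___
X___X_____X
___X______X
________XX_
________X__
Generation 4: 15 live cells
_____XXX_X_
_____X_____
X____XX____
X_________X
X_________X
________XX_
________X__
Population at generation 4: 15

Answer: 15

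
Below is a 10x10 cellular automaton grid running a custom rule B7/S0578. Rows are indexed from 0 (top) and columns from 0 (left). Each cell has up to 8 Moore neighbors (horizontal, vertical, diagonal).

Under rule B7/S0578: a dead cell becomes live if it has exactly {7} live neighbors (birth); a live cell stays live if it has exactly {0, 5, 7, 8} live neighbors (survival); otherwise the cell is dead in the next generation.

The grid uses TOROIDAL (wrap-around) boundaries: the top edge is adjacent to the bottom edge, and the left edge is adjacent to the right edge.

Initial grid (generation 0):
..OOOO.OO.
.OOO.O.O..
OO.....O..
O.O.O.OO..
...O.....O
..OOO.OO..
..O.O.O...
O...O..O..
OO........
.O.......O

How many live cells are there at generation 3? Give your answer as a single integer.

Answer: 0

Derivation:
Simulating step by step:
Generation 0 (given above): 36 live cells
Generation 1: 5 live cells
..O.......
..O.......
.O........
..........
...O......
...O......
..........
..........
..........
..........
Generation 2: 0 live cells
..........
..........
..........
..........
..........
..........
..........
..........
..........
..........
Generation 3: 0 live cells
..........
..........
..........
..........
..........
..........
..........
..........
..........
..........
Population at generation 3: 0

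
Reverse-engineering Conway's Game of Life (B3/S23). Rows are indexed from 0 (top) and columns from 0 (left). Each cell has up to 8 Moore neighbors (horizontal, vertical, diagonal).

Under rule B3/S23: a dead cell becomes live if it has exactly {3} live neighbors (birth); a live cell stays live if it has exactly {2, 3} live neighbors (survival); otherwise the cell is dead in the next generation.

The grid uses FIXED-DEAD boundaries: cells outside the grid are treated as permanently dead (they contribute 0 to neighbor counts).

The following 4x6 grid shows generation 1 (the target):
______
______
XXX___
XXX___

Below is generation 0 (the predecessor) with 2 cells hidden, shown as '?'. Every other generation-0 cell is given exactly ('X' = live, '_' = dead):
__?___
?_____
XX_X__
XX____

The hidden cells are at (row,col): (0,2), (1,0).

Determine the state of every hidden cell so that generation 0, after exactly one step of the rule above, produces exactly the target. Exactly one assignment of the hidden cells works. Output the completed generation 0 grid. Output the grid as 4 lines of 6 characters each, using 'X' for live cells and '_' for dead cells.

Hidden generation-0 cells (in order): (0,2), (1,0).
A hidden cell only influences target cells in its own 3x3 neighborhood. Try each of the 2^2 = 4 assignments, step the completed generation 0 forward once under B3/S23, and compare with the target:
  (0,2)=_ (1,0)=_ -> step reproduces the target at every cell -> ACCEPT
  (0,2)=_ (1,0)=X -> step gives (1,0)='X' but target has '_' -> reject
  (0,2)=X (1,0)=_ -> step gives (1,1)='X' but target has '_' -> reject
  (0,2)=X (1,0)=X -> step gives (1,0)='X' but target has '_' -> reject
Unique solution: (0,2)=dead, (1,0)=dead.
Check: live-neighbor counts of every cell in the completed generation 0:
000000
222110
333010
333110
Applying B3/S23 to generation 0 with these counts gives:
______
______
XXX___
XXX___
which matches the target exactly.

Answer: ______
______
XX_X__
XX____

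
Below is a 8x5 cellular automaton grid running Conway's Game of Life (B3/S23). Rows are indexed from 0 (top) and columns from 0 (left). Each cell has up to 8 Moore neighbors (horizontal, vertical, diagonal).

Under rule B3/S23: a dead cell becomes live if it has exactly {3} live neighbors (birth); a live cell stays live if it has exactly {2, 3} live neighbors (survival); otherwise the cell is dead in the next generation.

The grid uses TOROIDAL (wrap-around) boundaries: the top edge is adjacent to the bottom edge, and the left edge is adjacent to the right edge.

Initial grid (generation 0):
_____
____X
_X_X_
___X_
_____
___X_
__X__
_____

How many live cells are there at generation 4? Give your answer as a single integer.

Answer: 6

Derivation:
Simulating step by step:
Generation 0 (given above): 6 live cells
Generation 1: 4 live cells
_____
_____
__XXX
__X__
_____
_____
_____
_____
Generation 2: 4 live cells
_____
___X_
__XX_
__X__
_____
_____
_____
_____
Generation 3: 6 live cells
_____
__XX_
__XX_
__XX_
_____
_____
_____
_____
Generation 4: 6 live cells
_____
__XX_
_X__X
__XX_
_____
_____
_____
_____
Population at generation 4: 6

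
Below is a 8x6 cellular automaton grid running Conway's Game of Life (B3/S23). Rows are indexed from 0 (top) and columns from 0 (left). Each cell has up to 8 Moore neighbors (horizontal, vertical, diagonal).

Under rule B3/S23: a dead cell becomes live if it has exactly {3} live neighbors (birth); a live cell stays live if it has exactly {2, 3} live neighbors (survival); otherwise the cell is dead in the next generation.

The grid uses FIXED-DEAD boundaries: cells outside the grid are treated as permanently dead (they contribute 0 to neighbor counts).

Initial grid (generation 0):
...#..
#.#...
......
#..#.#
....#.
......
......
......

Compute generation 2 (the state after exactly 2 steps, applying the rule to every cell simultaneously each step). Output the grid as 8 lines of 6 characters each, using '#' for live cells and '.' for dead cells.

Answer: ......
......
......
......
......
......
......
......

Derivation:
Simulating step by step:
Generation 0 (given above): 7 live cells
Generation 1: 3 live cells
......
......
.#....
....#.
....#.
......
......
......
Generation 2: 0 live cells
(generation 2 grid is the final answer)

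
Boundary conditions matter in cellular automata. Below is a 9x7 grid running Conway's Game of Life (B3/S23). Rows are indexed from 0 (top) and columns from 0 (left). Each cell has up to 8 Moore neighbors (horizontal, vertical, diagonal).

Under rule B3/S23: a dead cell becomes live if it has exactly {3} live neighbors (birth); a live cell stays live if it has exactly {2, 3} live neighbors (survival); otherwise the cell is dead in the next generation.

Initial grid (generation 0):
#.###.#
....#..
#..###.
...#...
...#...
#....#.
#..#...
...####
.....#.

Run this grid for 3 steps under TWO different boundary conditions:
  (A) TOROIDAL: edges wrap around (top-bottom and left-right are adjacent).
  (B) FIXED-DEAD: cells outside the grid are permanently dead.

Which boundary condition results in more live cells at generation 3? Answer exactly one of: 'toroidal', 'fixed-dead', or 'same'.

Under TOROIDAL boundary, generation 3:
...#.#.
###..##
#...###
..#..#.
..#..#.
...#.##
#......
....#.#
....##.
Population = 23

Under FIXED-DEAD boundary, generation 3:
..###..
.#...#.
.#..#..
..#....
..#..#.
...#.#.
...#.#.
....#.#
.....#.
Population = 17

Comparison: toroidal=23, fixed-dead=17 -> toroidal

Answer: toroidal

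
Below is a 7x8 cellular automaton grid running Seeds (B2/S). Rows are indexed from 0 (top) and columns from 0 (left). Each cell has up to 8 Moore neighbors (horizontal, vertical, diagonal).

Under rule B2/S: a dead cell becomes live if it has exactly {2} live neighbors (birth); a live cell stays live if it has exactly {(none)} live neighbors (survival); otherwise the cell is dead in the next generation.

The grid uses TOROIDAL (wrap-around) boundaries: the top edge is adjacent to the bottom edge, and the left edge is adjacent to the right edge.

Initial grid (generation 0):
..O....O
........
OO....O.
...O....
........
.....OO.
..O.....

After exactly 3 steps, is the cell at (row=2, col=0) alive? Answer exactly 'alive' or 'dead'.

Answer: alive

Derivation:
Simulating step by step:
Generation 0 (given above): 9 live cells
Generation 1: 17 live cells
.O.O....
..O...O.
..O....O
OOO....O
....OOO.
........
.O.O.O.O
Generation 2: 12 live cells
.....O.O
O......O
........
....O...
..OO....
O.OO...O
......O.
Generation 3: 12 live cells
........
........
O......O
..O.....
O......O
....O.O.
.OOOOO..

Cell (2,0) at generation 3: 1 -> alive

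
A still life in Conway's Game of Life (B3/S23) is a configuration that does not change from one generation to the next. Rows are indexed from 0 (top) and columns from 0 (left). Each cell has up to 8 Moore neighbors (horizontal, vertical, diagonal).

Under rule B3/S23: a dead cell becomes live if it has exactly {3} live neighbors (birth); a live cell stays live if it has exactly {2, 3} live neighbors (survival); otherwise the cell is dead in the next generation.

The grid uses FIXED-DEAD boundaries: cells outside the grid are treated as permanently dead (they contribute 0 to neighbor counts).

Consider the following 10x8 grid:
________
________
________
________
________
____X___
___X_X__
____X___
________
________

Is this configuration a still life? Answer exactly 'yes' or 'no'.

Compute generation 1 and compare to generation 0 (given above):
Generation 1:
________
________
________
________
________
____X___
___X_X__
____X___
________
________
The grids are IDENTICAL -> still life.

Answer: yes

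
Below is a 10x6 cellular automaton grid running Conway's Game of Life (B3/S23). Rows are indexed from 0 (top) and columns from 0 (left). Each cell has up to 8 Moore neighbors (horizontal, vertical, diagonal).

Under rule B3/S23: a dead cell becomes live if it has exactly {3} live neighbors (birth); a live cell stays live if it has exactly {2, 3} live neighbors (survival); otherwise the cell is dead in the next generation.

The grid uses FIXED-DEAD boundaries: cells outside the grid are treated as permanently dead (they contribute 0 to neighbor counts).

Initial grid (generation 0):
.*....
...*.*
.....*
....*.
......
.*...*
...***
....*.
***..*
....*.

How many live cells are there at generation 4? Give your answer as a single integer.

Answer: 13

Derivation:
Simulating step by step:
Generation 0 (given above): 16 live cells
Generation 1: 12 live cells
......
....*.
.....*
......
......
.....*
...*.*
.**...
.*.***
.*....
Generation 2: 11 live cells
......
......
......
......
......
....*.
..*.*.
.*...*
**.**.
..*.*.
Generation 3: 15 live cells
......
......
......
......
......
...*..
...***
**...*
**.***
.**.*.
Generation 4: 13 live cells
......
......
......
......
......
...*..
..**.*
**....
...*.*
***.**
Population at generation 4: 13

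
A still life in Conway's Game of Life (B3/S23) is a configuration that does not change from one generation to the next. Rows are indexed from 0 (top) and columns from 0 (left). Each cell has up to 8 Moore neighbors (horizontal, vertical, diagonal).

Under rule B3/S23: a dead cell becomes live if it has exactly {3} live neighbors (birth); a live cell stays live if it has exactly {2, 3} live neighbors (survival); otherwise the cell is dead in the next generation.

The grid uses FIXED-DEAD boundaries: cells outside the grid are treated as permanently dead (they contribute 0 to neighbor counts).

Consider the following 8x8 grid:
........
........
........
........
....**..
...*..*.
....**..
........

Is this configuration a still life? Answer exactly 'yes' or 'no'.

Answer: yes

Derivation:
Compute generation 1 and compare to generation 0 (given above):
Generation 1:
........
........
........
........
....**..
...*..*.
....**..
........
The grids are IDENTICAL -> still life.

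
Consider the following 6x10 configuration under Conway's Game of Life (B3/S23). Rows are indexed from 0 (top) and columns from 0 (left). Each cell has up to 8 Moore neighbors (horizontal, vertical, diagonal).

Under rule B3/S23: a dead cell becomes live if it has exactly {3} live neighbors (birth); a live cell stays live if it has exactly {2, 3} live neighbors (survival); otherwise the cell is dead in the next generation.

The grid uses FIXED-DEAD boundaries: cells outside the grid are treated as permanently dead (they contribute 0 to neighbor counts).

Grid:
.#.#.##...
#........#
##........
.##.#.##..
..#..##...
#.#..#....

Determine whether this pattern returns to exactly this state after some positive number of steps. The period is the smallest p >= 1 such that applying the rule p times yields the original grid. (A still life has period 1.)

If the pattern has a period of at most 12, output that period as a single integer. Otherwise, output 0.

Simulating and comparing each generation to the original:
Gen 0 (original, given above): 19 live cells
Gen 1: 15 live cells, differs from original
Gen 2: 10 live cells, differs from original
Gen 3: 8 live cells, differs from original
Gen 4: 6 live cells, differs from original
Gen 5: 5 live cells, differs from original
Gen 6: 5 live cells, differs from original
Gen 7: 5 live cells, differs from original
Gen 8: 5 live cells, differs from original
Gen 9: 5 live cells, differs from original
Gen 10: 5 live cells, differs from original
Gen 11: 5 live cells, differs from original
Gen 12: 5 live cells, differs from original
No period found within 12 steps.

Answer: 0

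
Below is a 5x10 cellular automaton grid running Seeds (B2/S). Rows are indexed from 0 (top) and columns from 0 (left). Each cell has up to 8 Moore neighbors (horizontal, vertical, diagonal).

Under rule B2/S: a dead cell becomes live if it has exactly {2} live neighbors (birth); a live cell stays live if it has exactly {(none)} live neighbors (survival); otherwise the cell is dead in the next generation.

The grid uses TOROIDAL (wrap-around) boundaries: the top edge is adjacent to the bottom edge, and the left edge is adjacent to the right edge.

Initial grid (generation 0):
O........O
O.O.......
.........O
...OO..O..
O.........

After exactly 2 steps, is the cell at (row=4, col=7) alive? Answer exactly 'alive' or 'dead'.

Answer: alive

Derivation:
Simulating step by step:
Generation 0 (given above): 9 live cells
Generation 1: 13 live cells
..........
........O.
OOO.O...O.
O.......OO
.O.OO...O.
Generation 2: 14 live cells
..OOO..OOO
O.OO...O..
...O......
.....O....
..O....O..

Cell (4,7) at generation 2: 1 -> alive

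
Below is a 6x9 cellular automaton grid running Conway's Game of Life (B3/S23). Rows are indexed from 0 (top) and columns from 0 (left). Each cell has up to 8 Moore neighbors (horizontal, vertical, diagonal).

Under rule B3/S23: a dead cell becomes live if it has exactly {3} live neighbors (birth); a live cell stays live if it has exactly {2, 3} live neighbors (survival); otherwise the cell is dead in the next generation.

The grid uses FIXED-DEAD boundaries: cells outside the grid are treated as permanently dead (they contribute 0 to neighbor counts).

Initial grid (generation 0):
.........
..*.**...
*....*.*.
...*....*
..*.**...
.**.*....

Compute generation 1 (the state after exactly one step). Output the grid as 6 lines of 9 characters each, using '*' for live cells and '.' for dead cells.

Answer: .........
....***..
...*.**..
...*.**..
.**.**...
.**.**...

Derivation:
Simulating step by step:
Generation 0 (given above): 14 live cells
Generation 1: 17 live cells
(generation 1 grid is the final answer)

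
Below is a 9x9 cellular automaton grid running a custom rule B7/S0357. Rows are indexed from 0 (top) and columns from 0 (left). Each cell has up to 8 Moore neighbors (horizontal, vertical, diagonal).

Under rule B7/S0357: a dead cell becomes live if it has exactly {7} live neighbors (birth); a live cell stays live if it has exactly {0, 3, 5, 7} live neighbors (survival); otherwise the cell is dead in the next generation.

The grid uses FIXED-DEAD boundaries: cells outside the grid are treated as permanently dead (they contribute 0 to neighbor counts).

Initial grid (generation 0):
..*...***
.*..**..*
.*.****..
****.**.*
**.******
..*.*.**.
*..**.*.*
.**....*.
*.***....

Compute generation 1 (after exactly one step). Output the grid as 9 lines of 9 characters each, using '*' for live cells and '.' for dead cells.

Simulating step by step:
Generation 0 (given above): 44 live cells
Generation 1: 17 live cells
(generation 1 grid is the final answer)

Answer: .......*.
.....*...
.........
.*.*.*...
**.**...*
..*.***..
......*..
.........
..**.....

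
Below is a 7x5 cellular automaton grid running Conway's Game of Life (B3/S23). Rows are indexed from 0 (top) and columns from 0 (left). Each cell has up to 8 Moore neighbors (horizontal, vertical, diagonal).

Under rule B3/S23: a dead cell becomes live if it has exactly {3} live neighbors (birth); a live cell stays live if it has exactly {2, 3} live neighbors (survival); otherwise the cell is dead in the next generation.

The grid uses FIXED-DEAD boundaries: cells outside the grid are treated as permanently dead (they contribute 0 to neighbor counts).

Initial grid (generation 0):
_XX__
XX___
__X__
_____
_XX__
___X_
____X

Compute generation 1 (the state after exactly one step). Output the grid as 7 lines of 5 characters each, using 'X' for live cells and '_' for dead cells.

Simulating step by step:
Generation 0 (given above): 9 live cells
Generation 1: 10 live cells
(generation 1 grid is the final answer)

Answer: XXX__
X____
_X___
_XX__
__X__
__XX_
_____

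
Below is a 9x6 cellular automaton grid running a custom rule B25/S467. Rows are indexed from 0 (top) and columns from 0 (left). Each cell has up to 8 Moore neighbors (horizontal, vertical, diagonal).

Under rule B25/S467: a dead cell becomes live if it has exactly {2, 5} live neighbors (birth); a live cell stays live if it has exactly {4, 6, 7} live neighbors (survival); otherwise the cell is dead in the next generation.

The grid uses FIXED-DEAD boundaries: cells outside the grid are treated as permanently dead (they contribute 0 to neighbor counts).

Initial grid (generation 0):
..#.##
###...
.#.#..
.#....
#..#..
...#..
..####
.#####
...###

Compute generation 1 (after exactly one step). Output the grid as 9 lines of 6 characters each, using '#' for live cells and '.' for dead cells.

Answer: #.....
.##..#
.##...
...##.
.#..#.
.#.###
...##.
...#..
.#.#..

Derivation:
Simulating step by step:
Generation 0 (given above): 24 live cells
Generation 1: 19 live cells
(generation 1 grid is the final answer)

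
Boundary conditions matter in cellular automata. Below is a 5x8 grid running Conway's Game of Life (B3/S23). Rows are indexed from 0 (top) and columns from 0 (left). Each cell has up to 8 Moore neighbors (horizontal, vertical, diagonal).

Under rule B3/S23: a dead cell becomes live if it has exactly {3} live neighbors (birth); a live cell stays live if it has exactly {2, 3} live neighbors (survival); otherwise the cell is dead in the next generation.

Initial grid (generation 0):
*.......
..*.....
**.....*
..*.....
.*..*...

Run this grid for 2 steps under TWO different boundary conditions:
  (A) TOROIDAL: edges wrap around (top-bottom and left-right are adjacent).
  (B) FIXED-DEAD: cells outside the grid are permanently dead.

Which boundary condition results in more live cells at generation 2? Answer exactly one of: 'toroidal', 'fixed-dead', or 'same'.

Answer: toroidal

Derivation:
Under TOROIDAL boundary, generation 2:
*.......
..*.....
***.....
*.*.....
.**.....
Population = 9

Under FIXED-DEAD boundary, generation 2:
........
.*......
*.*.....
..*.....
........
Population = 4

Comparison: toroidal=9, fixed-dead=4 -> toroidal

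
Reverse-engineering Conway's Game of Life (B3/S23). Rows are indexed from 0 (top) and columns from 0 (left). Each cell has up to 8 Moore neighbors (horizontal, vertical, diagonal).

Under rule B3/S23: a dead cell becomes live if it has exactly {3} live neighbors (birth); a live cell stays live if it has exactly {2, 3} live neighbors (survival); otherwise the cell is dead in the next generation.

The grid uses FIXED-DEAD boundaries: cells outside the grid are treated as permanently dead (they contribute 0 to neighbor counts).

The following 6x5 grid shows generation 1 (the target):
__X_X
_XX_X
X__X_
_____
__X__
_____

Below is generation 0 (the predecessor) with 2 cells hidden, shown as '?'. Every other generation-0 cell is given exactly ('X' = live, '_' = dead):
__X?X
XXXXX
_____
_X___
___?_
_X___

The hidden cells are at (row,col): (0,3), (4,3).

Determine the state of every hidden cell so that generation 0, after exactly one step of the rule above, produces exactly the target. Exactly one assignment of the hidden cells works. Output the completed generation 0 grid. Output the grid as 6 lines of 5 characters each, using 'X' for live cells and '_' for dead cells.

Hidden generation-0 cells (in order): (0,3), (4,3).
A hidden cell only influences target cells in its own 3x3 neighborhood. Try each of the 2^2 = 4 assignments, step the completed generation 0 forward once under B3/S23, and compare with the target:
  (0,3)=_ (4,3)=_ -> step gives (4,2)='_' but target has 'X' -> reject
  (0,3)=_ (4,3)=X -> step reproduces the target at every cell -> ACCEPT
  (0,3)=X (4,3)=_ -> step gives (0,2)='_' but target has 'X' -> reject
  (0,3)=X (4,3)=X -> step gives (0,2)='_' but target has 'X' -> reject
Unique solution: (0,3)=dead, (4,3)=live.
Check: live-neighbor counts of every cell in the completed generation 0:
24352
13342
34432
10211
22301
10211
Applying B3/S23 to generation 0 with these counts gives:
__X_X
_XX_X
X__X_
_____
__X__
_____
which matches the target exactly.

Answer: __X_X
XXXXX
_____
_X___
___X_
_X___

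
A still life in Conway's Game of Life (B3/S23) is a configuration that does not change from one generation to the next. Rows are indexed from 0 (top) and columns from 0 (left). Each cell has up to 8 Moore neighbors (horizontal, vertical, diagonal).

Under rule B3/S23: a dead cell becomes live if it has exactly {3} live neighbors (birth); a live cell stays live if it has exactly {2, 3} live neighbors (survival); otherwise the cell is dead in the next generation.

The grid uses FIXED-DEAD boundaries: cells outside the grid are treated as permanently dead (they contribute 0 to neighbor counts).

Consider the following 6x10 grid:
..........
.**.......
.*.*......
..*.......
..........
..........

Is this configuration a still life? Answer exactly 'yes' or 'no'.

Compute generation 1 and compare to generation 0 (given above):
Generation 1:
..........
.**.......
.*.*......
..*.......
..........
..........
The grids are IDENTICAL -> still life.

Answer: yes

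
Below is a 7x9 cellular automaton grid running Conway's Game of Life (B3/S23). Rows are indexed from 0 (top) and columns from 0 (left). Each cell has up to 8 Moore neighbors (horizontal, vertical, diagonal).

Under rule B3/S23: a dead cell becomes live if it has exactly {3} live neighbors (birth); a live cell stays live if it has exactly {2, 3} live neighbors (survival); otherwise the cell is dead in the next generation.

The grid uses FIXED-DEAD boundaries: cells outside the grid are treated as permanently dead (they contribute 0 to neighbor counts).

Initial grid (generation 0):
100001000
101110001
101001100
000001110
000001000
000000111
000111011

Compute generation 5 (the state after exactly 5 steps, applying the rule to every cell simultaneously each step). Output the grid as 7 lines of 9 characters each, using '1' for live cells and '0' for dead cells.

Answer: 000000000
001000100
001000010
000000010
000000001
000000101
000000010

Derivation:
Simulating step by step:
Generation 0 (given above): 23 live cells
Generation 1: 17 live cells
010110000
101110100
001000000
000010010
000001001
000000001
000011001
Generation 2: 15 live cells
010011000
000011000
011011000
000000000
000000011
000011011
000000000
Generation 3: 14 live cells
000011000
011000100
000111000
000000000
000000111
000000111
000000000
Generation 4: 16 live cells
000001000
001000100
001111000
000011110
000000101
000000101
000000010
Generation 5: 9 live cells
(generation 5 grid is the final answer)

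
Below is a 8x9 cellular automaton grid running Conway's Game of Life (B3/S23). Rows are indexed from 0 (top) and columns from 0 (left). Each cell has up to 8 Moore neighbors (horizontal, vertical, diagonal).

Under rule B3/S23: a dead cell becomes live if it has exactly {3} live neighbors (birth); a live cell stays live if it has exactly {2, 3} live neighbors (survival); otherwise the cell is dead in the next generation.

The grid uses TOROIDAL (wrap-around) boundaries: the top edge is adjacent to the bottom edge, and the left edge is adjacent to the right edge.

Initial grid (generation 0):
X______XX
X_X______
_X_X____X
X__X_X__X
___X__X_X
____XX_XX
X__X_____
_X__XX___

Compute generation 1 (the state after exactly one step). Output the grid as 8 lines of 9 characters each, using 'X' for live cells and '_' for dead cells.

Answer: X_______X
__X____X_
_X_XX___X
___X____X
___X__X__
X__XXXXXX
X__X__X_X
_X__X____

Derivation:
Simulating step by step:
Generation 0 (given above): 24 live cells
Generation 1: 25 live cells
(generation 1 grid is the final answer)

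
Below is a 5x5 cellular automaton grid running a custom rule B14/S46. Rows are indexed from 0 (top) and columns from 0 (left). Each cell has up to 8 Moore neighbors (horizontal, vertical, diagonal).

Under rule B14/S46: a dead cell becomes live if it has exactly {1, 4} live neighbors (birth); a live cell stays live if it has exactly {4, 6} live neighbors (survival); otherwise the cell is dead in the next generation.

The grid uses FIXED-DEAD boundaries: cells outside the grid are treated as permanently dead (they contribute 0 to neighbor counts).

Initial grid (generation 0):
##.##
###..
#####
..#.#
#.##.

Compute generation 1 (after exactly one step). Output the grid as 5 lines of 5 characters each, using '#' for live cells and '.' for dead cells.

Answer: .##..
..#.#
.#...
.....
.....

Derivation:
Simulating step by step:
Generation 0 (given above): 17 live cells
Generation 1: 5 live cells
(generation 1 grid is the final answer)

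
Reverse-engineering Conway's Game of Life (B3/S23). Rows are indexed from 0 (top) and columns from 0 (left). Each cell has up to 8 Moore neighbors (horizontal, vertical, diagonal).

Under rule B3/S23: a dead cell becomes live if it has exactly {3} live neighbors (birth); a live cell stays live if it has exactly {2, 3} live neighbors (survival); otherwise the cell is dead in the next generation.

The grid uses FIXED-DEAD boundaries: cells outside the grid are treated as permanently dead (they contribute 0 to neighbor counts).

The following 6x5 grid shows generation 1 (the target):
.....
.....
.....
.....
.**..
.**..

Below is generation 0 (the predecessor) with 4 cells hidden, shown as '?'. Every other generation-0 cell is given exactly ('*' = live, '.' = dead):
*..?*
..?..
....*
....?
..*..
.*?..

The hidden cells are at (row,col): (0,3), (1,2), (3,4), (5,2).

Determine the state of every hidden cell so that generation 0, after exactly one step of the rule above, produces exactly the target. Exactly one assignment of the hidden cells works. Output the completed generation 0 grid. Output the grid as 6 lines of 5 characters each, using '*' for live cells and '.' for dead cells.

Hidden generation-0 cells (in order): (0,3), (1,2), (3,4), (5,2).
A hidden cell only influences target cells in its own 3x3 neighborhood. Try each of the 2^4 = 16 assignments, step the completed generation 0 forward once under B3/S23, and compare with the target:
  (0,3)=. (1,2)=. (3,4)=. (5,2)=. -> step gives (4,1)='.' but target has '*' -> reject
  (0,3)=. (1,2)=. (3,4)=. (5,2)=* -> step reproduces the target at every cell -> ACCEPT
  (0,3)=. (1,2)=. (3,4)=* (5,2)=. -> step gives (3,3)='*' but target has '.' -> reject
  (0,3)=. (1,2)=. (3,4)=* (5,2)=* -> step gives (3,3)='*' but target has '.' -> reject
  (0,3)=. (1,2)=* (3,4)=. (5,2)=. -> step gives (1,3)='*' but target has '.' -> reject
  (0,3)=. (1,2)=* (3,4)=. (5,2)=* -> step gives (1,3)='*' but target has '.' -> reject
  (0,3)=. (1,2)=* (3,4)=* (5,2)=. -> step gives (1,3)='*' but target has '.' -> reject
  (0,3)=. (1,2)=* (3,4)=* (5,2)=* -> step gives (1,3)='*' but target has '.' -> reject
  (0,3)=* (1,2)=. (3,4)=. (5,2)=. -> step gives (1,3)='*' but target has '.' -> reject
  (0,3)=* (1,2)=. (3,4)=. (5,2)=* -> step gives (1,3)='*' but target has '.' -> reject
  (0,3)=* (1,2)=. (3,4)=* (5,2)=. -> step gives (1,3)='*' but target has '.' -> reject
  (0,3)=* (1,2)=. (3,4)=* (5,2)=* -> step gives (1,3)='*' but target has '.' -> reject
  (0,3)=* (1,2)=* (3,4)=. (5,2)=. -> step gives (0,3)='*' but target has '.' -> reject
  (0,3)=* (1,2)=* (3,4)=. (5,2)=* -> step gives (0,3)='*' but target has '.' -> reject
  (0,3)=* (1,2)=* (3,4)=* (5,2)=. -> step gives (0,3)='*' but target has '.' -> reject
  (0,3)=* (1,2)=* (3,4)=* (5,2)=* -> step gives (0,3)='*' but target has '.' -> reject
Unique solution: (0,3)=dead, (1,2)=dead, (3,4)=dead, (5,2)=live.
Check: live-neighbor counts of every cell in the completed generation 0:
01010
11022
00010
01121
13220
12220
Applying B3/S23 to generation 0 with these counts gives:
.....
.....
.....
.....
.**..
.**..
which matches the target exactly.

Answer: *...*
.....
....*
.....
..*..
.**..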